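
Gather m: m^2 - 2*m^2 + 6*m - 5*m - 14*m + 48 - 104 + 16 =-m^2 - 13*m - 40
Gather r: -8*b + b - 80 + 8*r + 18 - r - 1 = -7*b + 7*r - 63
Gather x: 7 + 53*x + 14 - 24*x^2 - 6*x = -24*x^2 + 47*x + 21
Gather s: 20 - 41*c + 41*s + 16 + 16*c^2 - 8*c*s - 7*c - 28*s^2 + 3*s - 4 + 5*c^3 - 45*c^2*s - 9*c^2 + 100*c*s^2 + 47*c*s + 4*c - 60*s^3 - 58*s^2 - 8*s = 5*c^3 + 7*c^2 - 44*c - 60*s^3 + s^2*(100*c - 86) + s*(-45*c^2 + 39*c + 36) + 32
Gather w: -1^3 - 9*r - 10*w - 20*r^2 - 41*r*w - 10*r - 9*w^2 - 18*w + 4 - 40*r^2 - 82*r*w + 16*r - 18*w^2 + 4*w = -60*r^2 - 3*r - 27*w^2 + w*(-123*r - 24) + 3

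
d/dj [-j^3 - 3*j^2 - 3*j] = -3*j^2 - 6*j - 3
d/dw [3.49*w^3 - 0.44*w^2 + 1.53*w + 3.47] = 10.47*w^2 - 0.88*w + 1.53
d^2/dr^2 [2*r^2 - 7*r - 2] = 4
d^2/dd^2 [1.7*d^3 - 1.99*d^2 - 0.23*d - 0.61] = 10.2*d - 3.98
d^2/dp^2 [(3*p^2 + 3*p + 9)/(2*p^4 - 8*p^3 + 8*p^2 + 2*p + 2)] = 3*(3*p^8 - 6*p^7 + 10*p^6 - 126*p^5 + 345*p^4 - 344*p^3 + 102*p^2 + 60*p - 9)/(p^12 - 12*p^11 + 60*p^10 - 157*p^9 + 219*p^8 - 144*p^7 + 43*p^6 - 54*p^5 + 39*p^4 + 13*p^3 + 15*p^2 + 3*p + 1)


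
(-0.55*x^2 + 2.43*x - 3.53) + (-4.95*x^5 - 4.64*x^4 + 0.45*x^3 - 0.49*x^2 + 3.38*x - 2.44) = -4.95*x^5 - 4.64*x^4 + 0.45*x^3 - 1.04*x^2 + 5.81*x - 5.97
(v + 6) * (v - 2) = v^2 + 4*v - 12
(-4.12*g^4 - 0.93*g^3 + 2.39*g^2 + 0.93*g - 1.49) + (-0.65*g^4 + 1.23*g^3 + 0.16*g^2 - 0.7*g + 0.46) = -4.77*g^4 + 0.3*g^3 + 2.55*g^2 + 0.23*g - 1.03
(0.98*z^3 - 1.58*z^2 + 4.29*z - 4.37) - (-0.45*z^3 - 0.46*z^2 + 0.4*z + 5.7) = 1.43*z^3 - 1.12*z^2 + 3.89*z - 10.07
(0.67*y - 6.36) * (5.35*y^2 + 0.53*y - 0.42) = 3.5845*y^3 - 33.6709*y^2 - 3.6522*y + 2.6712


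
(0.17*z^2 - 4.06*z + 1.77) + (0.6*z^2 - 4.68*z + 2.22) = 0.77*z^2 - 8.74*z + 3.99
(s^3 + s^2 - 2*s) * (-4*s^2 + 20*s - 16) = -4*s^5 + 16*s^4 + 12*s^3 - 56*s^2 + 32*s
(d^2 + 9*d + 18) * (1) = d^2 + 9*d + 18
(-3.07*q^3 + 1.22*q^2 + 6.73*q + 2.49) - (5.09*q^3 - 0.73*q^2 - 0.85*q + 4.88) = -8.16*q^3 + 1.95*q^2 + 7.58*q - 2.39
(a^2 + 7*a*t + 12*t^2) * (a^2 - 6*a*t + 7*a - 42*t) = a^4 + a^3*t + 7*a^3 - 30*a^2*t^2 + 7*a^2*t - 72*a*t^3 - 210*a*t^2 - 504*t^3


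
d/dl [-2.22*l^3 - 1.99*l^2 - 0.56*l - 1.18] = -6.66*l^2 - 3.98*l - 0.56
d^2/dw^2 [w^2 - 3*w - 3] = 2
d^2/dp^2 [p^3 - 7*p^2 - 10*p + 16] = 6*p - 14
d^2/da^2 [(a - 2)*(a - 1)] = 2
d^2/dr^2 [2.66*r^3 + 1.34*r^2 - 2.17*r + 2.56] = 15.96*r + 2.68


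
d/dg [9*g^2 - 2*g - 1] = 18*g - 2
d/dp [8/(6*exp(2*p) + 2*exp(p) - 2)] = (-24*exp(p) - 4)*exp(p)/(3*exp(2*p) + exp(p) - 1)^2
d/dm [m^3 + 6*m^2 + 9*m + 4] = 3*m^2 + 12*m + 9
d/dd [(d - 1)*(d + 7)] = 2*d + 6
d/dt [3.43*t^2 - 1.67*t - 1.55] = 6.86*t - 1.67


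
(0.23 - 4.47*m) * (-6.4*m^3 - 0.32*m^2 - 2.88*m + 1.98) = 28.608*m^4 - 0.0416000000000003*m^3 + 12.8*m^2 - 9.513*m + 0.4554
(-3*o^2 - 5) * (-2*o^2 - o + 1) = 6*o^4 + 3*o^3 + 7*o^2 + 5*o - 5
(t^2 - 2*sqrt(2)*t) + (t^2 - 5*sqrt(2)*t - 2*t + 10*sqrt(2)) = 2*t^2 - 7*sqrt(2)*t - 2*t + 10*sqrt(2)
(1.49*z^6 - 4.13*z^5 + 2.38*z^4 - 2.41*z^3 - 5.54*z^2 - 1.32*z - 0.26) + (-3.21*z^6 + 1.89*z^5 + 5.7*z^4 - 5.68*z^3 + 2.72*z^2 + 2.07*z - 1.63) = -1.72*z^6 - 2.24*z^5 + 8.08*z^4 - 8.09*z^3 - 2.82*z^2 + 0.75*z - 1.89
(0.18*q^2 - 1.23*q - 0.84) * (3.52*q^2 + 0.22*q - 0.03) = 0.6336*q^4 - 4.29*q^3 - 3.2328*q^2 - 0.1479*q + 0.0252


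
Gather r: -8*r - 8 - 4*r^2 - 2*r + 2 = -4*r^2 - 10*r - 6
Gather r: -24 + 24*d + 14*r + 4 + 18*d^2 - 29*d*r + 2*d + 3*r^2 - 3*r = 18*d^2 + 26*d + 3*r^2 + r*(11 - 29*d) - 20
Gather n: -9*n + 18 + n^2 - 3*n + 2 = n^2 - 12*n + 20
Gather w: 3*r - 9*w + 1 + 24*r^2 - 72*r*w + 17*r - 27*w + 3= 24*r^2 + 20*r + w*(-72*r - 36) + 4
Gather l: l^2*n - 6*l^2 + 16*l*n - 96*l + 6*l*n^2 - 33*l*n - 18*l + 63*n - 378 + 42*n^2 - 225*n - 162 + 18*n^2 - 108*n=l^2*(n - 6) + l*(6*n^2 - 17*n - 114) + 60*n^2 - 270*n - 540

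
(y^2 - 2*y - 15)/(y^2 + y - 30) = (y + 3)/(y + 6)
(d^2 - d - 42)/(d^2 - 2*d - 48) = (d - 7)/(d - 8)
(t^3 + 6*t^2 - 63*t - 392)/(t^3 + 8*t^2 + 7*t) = (t^2 - t - 56)/(t*(t + 1))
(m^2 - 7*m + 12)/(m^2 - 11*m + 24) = (m - 4)/(m - 8)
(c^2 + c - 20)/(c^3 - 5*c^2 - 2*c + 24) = (c + 5)/(c^2 - c - 6)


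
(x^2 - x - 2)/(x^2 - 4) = (x + 1)/(x + 2)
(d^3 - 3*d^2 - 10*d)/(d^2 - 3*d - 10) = d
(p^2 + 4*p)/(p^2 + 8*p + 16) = p/(p + 4)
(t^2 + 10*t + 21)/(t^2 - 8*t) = (t^2 + 10*t + 21)/(t*(t - 8))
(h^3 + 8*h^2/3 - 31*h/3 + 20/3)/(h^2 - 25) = (3*h^2 - 7*h + 4)/(3*(h - 5))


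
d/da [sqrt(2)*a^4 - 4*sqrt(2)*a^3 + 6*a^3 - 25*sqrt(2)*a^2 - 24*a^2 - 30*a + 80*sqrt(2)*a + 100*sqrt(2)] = 4*sqrt(2)*a^3 - 12*sqrt(2)*a^2 + 18*a^2 - 50*sqrt(2)*a - 48*a - 30 + 80*sqrt(2)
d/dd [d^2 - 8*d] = 2*d - 8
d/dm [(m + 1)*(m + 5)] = 2*m + 6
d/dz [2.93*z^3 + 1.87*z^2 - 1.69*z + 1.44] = 8.79*z^2 + 3.74*z - 1.69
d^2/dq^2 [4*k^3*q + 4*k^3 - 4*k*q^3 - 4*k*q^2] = 8*k*(-3*q - 1)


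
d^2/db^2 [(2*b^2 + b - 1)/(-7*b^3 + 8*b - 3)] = 2*(-98*b^6 - 147*b^5 - 42*b^4 + 238*b^3 - 42*b^2 - 63*b + 22)/(343*b^9 - 1176*b^7 + 441*b^6 + 1344*b^5 - 1008*b^4 - 323*b^3 + 576*b^2 - 216*b + 27)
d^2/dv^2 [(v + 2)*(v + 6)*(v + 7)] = 6*v + 30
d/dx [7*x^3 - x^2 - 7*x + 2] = 21*x^2 - 2*x - 7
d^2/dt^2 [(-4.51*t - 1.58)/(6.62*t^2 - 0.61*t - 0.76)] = ((4.51*t + 1.58)*(13.24*t - 0.61)*(26.48*t - 1.22) + (179.1372*t + 15.417)*(-6.62*t^2 + 0.61*t + 0.76))/(-6.62*t^2 + 0.61*t + 0.76)^3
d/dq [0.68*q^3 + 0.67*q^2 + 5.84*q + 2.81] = 2.04*q^2 + 1.34*q + 5.84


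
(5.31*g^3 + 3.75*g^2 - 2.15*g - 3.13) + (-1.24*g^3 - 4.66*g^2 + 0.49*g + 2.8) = 4.07*g^3 - 0.91*g^2 - 1.66*g - 0.33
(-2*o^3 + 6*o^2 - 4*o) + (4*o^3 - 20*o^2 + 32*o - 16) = 2*o^3 - 14*o^2 + 28*o - 16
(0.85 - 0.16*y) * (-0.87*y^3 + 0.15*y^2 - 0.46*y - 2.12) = 0.1392*y^4 - 0.7635*y^3 + 0.2011*y^2 - 0.0518*y - 1.802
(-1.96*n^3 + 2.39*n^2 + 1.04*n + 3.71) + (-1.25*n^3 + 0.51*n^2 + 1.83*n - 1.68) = -3.21*n^3 + 2.9*n^2 + 2.87*n + 2.03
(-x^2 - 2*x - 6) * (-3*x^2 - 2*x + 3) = 3*x^4 + 8*x^3 + 19*x^2 + 6*x - 18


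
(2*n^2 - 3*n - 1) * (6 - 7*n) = -14*n^3 + 33*n^2 - 11*n - 6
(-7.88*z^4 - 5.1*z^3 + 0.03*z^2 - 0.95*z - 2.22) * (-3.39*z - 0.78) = 26.7132*z^5 + 23.4354*z^4 + 3.8763*z^3 + 3.1971*z^2 + 8.2668*z + 1.7316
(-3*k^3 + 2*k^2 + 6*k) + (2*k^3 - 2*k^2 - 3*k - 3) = -k^3 + 3*k - 3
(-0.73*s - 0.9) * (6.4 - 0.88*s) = 0.6424*s^2 - 3.88*s - 5.76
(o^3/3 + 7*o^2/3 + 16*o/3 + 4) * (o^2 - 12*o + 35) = o^5/3 - 5*o^4/3 - 11*o^3 + 65*o^2/3 + 416*o/3 + 140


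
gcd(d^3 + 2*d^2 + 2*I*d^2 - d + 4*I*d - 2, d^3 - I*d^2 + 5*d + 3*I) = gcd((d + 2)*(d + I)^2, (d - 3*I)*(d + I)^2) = d^2 + 2*I*d - 1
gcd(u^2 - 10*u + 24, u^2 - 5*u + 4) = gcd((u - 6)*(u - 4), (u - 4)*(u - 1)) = u - 4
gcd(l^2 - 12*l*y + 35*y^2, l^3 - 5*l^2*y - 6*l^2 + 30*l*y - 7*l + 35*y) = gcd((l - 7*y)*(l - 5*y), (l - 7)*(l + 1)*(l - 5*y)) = -l + 5*y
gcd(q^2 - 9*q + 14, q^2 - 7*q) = q - 7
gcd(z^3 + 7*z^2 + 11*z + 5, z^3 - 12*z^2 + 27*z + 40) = z + 1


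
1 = 1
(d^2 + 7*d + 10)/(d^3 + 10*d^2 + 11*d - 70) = (d + 2)/(d^2 + 5*d - 14)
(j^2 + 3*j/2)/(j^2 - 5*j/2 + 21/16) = 8*j*(2*j + 3)/(16*j^2 - 40*j + 21)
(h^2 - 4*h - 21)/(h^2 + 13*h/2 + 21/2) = 2*(h - 7)/(2*h + 7)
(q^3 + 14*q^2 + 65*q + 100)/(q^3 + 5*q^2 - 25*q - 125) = (q + 4)/(q - 5)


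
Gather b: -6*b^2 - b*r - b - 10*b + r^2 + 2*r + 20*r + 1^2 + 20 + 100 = -6*b^2 + b*(-r - 11) + r^2 + 22*r + 121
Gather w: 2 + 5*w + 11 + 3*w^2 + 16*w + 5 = 3*w^2 + 21*w + 18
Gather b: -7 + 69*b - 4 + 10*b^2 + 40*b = 10*b^2 + 109*b - 11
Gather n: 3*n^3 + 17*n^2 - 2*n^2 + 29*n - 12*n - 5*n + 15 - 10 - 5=3*n^3 + 15*n^2 + 12*n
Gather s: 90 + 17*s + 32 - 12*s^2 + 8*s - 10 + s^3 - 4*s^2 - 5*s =s^3 - 16*s^2 + 20*s + 112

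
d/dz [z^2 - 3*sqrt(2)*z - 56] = 2*z - 3*sqrt(2)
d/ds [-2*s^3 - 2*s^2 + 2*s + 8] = -6*s^2 - 4*s + 2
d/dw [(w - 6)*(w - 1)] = 2*w - 7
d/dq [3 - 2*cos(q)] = 2*sin(q)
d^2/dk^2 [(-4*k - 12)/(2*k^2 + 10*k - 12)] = 4*(-(k + 3)*(2*k + 5)^2 + (3*k + 8)*(k^2 + 5*k - 6))/(k^2 + 5*k - 6)^3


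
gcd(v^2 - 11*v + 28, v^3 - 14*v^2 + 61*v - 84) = v^2 - 11*v + 28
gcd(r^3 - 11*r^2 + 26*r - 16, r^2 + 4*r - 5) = r - 1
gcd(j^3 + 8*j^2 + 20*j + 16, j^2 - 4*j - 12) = j + 2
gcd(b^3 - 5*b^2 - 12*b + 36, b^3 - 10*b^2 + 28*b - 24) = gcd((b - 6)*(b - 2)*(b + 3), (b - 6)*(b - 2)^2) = b^2 - 8*b + 12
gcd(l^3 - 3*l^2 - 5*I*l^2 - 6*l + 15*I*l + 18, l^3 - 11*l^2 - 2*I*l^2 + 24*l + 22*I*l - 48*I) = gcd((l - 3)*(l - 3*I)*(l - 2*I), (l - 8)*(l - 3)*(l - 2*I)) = l^2 + l*(-3 - 2*I) + 6*I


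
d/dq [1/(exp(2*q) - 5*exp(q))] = (5 - 2*exp(q))*exp(-q)/(exp(q) - 5)^2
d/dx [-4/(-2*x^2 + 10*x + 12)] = 2*(5 - 2*x)/(-x^2 + 5*x + 6)^2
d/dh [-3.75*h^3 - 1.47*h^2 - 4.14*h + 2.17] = -11.25*h^2 - 2.94*h - 4.14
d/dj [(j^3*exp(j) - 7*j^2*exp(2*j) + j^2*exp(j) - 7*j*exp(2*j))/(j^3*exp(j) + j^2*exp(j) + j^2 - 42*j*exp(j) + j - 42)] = (-j*(j^2 - 7*j*exp(j) + j - 7*exp(j))*(j^3*exp(j) + 4*j^2*exp(j) - 40*j*exp(j) + 2*j - 42*exp(j) + 1) + (j^3 - 14*j^2*exp(j) + 4*j^2 - 28*j*exp(j) + 2*j - 7*exp(j))*(j^3*exp(j) + j^2*exp(j) + j^2 - 42*j*exp(j) + j - 42))*exp(j)/(j^3*exp(j) + j^2*exp(j) + j^2 - 42*j*exp(j) + j - 42)^2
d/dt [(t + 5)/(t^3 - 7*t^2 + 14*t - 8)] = (t^3 - 7*t^2 + 14*t - (t + 5)*(3*t^2 - 14*t + 14) - 8)/(t^3 - 7*t^2 + 14*t - 8)^2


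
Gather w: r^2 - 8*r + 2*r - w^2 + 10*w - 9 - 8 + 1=r^2 - 6*r - w^2 + 10*w - 16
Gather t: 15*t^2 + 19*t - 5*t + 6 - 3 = 15*t^2 + 14*t + 3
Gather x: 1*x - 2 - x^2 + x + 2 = -x^2 + 2*x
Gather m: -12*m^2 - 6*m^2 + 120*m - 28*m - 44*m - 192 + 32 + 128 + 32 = -18*m^2 + 48*m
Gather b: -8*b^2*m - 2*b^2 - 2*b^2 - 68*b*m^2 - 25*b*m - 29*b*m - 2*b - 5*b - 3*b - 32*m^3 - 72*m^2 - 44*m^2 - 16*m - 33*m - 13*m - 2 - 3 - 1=b^2*(-8*m - 4) + b*(-68*m^2 - 54*m - 10) - 32*m^3 - 116*m^2 - 62*m - 6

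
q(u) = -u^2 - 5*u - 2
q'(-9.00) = 13.00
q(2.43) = -20.05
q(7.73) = -100.40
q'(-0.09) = -4.82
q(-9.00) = -38.00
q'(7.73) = -20.46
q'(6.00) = -17.00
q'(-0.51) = -3.98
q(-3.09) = 3.90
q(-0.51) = 0.29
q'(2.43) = -9.86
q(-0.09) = -1.56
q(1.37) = -10.73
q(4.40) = -43.36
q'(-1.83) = -1.34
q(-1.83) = 3.80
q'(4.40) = -13.80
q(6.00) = -68.00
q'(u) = -2*u - 5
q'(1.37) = -7.74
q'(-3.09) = 1.18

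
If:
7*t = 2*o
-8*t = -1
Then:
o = 7/16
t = 1/8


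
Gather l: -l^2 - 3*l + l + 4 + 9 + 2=-l^2 - 2*l + 15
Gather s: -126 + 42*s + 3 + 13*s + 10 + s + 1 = 56*s - 112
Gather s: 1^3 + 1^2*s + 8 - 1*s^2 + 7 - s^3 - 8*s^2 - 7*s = -s^3 - 9*s^2 - 6*s + 16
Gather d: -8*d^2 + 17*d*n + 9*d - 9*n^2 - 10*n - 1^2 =-8*d^2 + d*(17*n + 9) - 9*n^2 - 10*n - 1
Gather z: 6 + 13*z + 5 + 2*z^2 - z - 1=2*z^2 + 12*z + 10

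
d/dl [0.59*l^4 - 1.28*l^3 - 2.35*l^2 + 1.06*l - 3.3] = 2.36*l^3 - 3.84*l^2 - 4.7*l + 1.06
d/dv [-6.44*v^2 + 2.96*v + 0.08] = 2.96 - 12.88*v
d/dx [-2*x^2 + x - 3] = 1 - 4*x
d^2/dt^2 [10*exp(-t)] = 10*exp(-t)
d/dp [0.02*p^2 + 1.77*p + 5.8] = 0.04*p + 1.77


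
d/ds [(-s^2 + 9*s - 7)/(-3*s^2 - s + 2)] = (28*s^2 - 46*s + 11)/(9*s^4 + 6*s^3 - 11*s^2 - 4*s + 4)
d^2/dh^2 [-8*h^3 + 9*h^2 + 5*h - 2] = 18 - 48*h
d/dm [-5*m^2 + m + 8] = 1 - 10*m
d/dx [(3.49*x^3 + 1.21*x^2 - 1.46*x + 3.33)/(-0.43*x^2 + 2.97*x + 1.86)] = (-1.5007*x^4 + 20.7306*x^3 + 22.4401*x^2 + 7.365*x - 12.6057)/(0.1849*x^4 - 2.5542*x^3 + 7.2213*x^2 + 11.0484*x + 3.4596)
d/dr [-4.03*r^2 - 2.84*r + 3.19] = -8.06*r - 2.84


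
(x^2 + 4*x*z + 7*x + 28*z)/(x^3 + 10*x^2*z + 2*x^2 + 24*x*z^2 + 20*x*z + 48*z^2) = (x + 7)/(x^2 + 6*x*z + 2*x + 12*z)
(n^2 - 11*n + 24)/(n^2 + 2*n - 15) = (n - 8)/(n + 5)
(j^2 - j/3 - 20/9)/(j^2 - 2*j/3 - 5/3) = (j + 4/3)/(j + 1)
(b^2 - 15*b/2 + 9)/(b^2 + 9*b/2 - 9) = (b - 6)/(b + 6)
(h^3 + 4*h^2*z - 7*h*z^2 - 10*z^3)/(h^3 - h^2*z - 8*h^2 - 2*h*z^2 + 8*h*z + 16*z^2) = (h + 5*z)/(h - 8)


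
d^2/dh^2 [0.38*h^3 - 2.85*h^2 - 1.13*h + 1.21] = 2.28*h - 5.7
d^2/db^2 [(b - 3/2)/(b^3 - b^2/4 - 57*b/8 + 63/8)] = 8*(48*b^2 + 60*b + 109)/(64*b^6 + 240*b^5 - 708*b^4 - 2395*b^3 + 3717*b^2 + 6615*b - 9261)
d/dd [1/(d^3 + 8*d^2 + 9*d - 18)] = (-3*d^2 - 16*d - 9)/(d^3 + 8*d^2 + 9*d - 18)^2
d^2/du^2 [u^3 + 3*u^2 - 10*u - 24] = 6*u + 6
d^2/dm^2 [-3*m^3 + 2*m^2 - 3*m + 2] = 4 - 18*m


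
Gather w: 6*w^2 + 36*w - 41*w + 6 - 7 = 6*w^2 - 5*w - 1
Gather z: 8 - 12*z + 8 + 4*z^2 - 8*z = 4*z^2 - 20*z + 16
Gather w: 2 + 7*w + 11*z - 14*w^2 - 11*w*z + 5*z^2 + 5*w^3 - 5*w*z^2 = 5*w^3 - 14*w^2 + w*(-5*z^2 - 11*z + 7) + 5*z^2 + 11*z + 2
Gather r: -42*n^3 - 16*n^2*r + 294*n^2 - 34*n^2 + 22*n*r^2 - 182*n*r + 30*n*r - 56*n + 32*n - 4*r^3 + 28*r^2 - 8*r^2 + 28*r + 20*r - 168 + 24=-42*n^3 + 260*n^2 - 24*n - 4*r^3 + r^2*(22*n + 20) + r*(-16*n^2 - 152*n + 48) - 144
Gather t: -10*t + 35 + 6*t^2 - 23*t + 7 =6*t^2 - 33*t + 42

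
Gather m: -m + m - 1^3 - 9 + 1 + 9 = 0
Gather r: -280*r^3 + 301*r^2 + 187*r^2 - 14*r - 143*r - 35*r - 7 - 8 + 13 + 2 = -280*r^3 + 488*r^2 - 192*r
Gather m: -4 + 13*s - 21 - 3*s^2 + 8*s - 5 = -3*s^2 + 21*s - 30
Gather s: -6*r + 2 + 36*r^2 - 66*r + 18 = 36*r^2 - 72*r + 20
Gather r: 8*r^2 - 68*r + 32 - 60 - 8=8*r^2 - 68*r - 36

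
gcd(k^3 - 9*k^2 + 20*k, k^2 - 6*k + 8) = k - 4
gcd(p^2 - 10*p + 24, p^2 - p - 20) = 1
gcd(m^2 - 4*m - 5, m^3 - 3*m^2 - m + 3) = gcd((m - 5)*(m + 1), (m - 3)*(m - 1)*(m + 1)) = m + 1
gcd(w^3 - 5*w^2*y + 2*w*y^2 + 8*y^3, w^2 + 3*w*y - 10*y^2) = -w + 2*y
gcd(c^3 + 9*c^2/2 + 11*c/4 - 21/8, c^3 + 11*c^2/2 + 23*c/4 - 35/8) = c^2 + 3*c - 7/4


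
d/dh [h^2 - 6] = 2*h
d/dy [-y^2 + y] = 1 - 2*y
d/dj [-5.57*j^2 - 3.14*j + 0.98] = -11.14*j - 3.14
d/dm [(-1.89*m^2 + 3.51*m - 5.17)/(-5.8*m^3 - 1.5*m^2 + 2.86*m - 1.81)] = (-10.962*m^4 + 40.716*m^3 - 90.0984*m^2 - 8.6682*m + 8.4331)/(33.64*m^6 + 17.4*m^5 - 30.926*m^4 + 12.416*m^3 + 13.6096*m^2 - 10.3532*m + 3.2761)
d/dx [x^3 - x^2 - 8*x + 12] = 3*x^2 - 2*x - 8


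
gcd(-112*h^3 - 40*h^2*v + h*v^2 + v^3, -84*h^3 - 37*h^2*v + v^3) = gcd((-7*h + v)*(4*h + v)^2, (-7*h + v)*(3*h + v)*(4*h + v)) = -28*h^2 - 3*h*v + v^2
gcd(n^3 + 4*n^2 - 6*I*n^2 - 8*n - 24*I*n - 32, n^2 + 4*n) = n + 4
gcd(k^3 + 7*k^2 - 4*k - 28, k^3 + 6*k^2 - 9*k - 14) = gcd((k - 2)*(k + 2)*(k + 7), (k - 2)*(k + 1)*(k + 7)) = k^2 + 5*k - 14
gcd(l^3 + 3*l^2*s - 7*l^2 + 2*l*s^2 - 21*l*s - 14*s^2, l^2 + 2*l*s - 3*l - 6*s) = l + 2*s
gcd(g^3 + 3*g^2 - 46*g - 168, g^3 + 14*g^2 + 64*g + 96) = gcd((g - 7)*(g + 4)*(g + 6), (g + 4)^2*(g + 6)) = g^2 + 10*g + 24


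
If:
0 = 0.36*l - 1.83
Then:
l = 5.08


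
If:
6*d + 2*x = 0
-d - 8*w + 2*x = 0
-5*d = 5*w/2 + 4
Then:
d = -64/45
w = 56/45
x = 64/15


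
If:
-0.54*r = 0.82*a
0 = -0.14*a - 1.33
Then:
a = -9.50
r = 14.43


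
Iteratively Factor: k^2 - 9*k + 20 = (k - 5)*(k - 4)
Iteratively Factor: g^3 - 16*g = (g + 4)*(g^2 - 4*g) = g*(g + 4)*(g - 4)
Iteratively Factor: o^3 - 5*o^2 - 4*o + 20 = (o + 2)*(o^2 - 7*o + 10) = (o - 2)*(o + 2)*(o - 5)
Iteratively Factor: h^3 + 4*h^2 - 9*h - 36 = (h - 3)*(h^2 + 7*h + 12) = (h - 3)*(h + 3)*(h + 4)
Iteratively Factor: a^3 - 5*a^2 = (a)*(a^2 - 5*a) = a*(a - 5)*(a)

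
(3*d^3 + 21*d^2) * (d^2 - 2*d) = 3*d^5 + 15*d^4 - 42*d^3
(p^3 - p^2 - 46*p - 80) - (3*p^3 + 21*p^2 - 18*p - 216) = -2*p^3 - 22*p^2 - 28*p + 136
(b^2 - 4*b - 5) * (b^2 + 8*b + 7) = b^4 + 4*b^3 - 30*b^2 - 68*b - 35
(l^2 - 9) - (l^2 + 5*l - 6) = -5*l - 3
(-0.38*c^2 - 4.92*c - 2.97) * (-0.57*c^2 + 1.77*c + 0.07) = 0.2166*c^4 + 2.1318*c^3 - 7.0421*c^2 - 5.6013*c - 0.2079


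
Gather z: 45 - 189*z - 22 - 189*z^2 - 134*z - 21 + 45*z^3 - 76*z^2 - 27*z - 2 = 45*z^3 - 265*z^2 - 350*z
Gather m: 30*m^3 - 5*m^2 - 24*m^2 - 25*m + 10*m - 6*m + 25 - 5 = 30*m^3 - 29*m^2 - 21*m + 20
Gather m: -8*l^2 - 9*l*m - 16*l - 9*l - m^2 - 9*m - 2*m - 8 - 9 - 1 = -8*l^2 - 25*l - m^2 + m*(-9*l - 11) - 18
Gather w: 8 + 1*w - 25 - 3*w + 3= -2*w - 14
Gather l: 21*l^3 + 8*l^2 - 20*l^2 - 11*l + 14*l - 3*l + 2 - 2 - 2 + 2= 21*l^3 - 12*l^2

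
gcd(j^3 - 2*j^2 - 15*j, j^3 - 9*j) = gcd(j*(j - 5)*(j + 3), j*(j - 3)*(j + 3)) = j^2 + 3*j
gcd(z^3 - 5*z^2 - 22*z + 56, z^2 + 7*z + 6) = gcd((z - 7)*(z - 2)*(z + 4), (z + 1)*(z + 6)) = 1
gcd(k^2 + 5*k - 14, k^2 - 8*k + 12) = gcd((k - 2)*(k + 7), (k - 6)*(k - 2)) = k - 2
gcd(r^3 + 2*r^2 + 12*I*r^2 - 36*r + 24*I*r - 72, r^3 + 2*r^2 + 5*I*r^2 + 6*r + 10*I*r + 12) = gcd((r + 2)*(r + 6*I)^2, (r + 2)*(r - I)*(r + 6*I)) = r^2 + r*(2 + 6*I) + 12*I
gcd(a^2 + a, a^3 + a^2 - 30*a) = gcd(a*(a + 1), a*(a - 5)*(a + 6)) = a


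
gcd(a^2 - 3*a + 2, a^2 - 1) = a - 1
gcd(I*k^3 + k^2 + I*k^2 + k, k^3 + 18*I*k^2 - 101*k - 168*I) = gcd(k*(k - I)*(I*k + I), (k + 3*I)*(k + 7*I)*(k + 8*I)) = 1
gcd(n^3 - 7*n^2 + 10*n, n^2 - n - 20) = n - 5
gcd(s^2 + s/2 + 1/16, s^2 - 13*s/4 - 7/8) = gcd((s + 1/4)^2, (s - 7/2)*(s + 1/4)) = s + 1/4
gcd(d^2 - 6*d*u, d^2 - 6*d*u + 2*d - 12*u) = -d + 6*u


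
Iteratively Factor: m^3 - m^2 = (m - 1)*(m^2) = m*(m - 1)*(m)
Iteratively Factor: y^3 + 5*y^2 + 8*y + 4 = (y + 2)*(y^2 + 3*y + 2) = (y + 2)^2*(y + 1)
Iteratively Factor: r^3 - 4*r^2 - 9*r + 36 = (r - 4)*(r^2 - 9) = (r - 4)*(r + 3)*(r - 3)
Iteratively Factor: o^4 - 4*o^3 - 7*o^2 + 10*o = (o - 5)*(o^3 + o^2 - 2*o) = (o - 5)*(o + 2)*(o^2 - o) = o*(o - 5)*(o + 2)*(o - 1)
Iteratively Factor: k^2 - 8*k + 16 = (k - 4)*(k - 4)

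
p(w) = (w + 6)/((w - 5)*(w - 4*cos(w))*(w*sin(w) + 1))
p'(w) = (w + 6)*(-w*cos(w) - sin(w))/((w - 5)*(w - 4*cos(w))*(w*sin(w) + 1)^2) + (w + 6)*(-4*sin(w) - 1)/((w - 5)*(w - 4*cos(w))^2*(w*sin(w) + 1)) + 1/((w - 5)*(w - 4*cos(w))*(w*sin(w) + 1)) - (w + 6)/((w - 5)^2*(w - 4*cos(w))*(w*sin(w) + 1)) = (-(w - 5)*(w + 6)*(w - 4*cos(w))*(w*cos(w) + sin(w)) - (w - 5)*(w + 6)*(w*sin(w) + 1)*(4*sin(w) + 1) + (w - 5)*(w - 4*cos(w))*(w*sin(w) + 1) - (w + 6)*(w - 4*cos(w))*(w*sin(w) + 1))/((w - 5)^2*(w - 4*cos(w))^2*(w*sin(w) + 1)^2)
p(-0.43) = 0.21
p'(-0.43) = 0.19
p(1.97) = -0.27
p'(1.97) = 0.25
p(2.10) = -0.24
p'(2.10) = 0.13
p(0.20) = 0.33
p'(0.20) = 0.16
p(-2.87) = -0.23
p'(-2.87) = 0.20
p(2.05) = -0.25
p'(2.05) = 0.17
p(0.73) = 0.47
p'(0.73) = 0.56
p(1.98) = -0.26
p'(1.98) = 0.24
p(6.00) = -8.21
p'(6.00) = -59.48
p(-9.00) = -0.00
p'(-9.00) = 0.02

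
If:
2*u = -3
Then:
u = -3/2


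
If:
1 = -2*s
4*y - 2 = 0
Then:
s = -1/2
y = 1/2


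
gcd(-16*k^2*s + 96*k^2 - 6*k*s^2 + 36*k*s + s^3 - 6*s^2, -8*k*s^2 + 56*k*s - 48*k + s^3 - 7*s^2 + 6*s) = -8*k*s + 48*k + s^2 - 6*s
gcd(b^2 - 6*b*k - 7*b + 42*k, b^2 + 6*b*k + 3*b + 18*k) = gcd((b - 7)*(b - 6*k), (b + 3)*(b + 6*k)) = 1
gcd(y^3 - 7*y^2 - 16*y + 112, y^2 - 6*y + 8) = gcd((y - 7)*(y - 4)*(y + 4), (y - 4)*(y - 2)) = y - 4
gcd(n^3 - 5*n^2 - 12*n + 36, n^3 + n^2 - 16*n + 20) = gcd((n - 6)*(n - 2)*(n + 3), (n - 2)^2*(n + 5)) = n - 2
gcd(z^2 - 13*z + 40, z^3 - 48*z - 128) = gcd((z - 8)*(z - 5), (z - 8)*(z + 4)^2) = z - 8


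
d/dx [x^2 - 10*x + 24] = 2*x - 10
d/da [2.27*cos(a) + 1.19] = -2.27*sin(a)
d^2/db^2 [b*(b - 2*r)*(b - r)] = 6*b - 6*r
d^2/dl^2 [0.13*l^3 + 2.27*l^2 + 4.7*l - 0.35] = 0.78*l + 4.54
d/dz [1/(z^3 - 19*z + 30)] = (19 - 3*z^2)/(z^3 - 19*z + 30)^2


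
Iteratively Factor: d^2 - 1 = (d - 1)*(d + 1)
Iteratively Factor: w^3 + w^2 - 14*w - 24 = (w + 3)*(w^2 - 2*w - 8) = (w - 4)*(w + 3)*(w + 2)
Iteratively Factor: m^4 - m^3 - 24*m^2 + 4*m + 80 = (m + 2)*(m^3 - 3*m^2 - 18*m + 40) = (m + 2)*(m + 4)*(m^2 - 7*m + 10) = (m - 2)*(m + 2)*(m + 4)*(m - 5)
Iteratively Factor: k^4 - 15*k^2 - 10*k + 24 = (k - 1)*(k^3 + k^2 - 14*k - 24) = (k - 4)*(k - 1)*(k^2 + 5*k + 6) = (k - 4)*(k - 1)*(k + 2)*(k + 3)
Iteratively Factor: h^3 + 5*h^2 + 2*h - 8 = (h + 2)*(h^2 + 3*h - 4) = (h + 2)*(h + 4)*(h - 1)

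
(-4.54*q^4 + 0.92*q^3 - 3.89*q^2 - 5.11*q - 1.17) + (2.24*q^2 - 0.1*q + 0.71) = -4.54*q^4 + 0.92*q^3 - 1.65*q^2 - 5.21*q - 0.46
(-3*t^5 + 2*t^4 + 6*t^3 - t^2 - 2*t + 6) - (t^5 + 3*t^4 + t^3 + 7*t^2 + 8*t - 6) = -4*t^5 - t^4 + 5*t^3 - 8*t^2 - 10*t + 12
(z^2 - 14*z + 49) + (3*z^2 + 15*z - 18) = 4*z^2 + z + 31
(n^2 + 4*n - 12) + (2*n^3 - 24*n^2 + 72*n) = 2*n^3 - 23*n^2 + 76*n - 12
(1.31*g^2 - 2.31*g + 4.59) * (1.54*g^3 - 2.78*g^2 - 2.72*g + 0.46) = 2.0174*g^5 - 7.1992*g^4 + 9.9272*g^3 - 5.8744*g^2 - 13.5474*g + 2.1114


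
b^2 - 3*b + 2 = (b - 2)*(b - 1)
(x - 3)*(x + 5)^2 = x^3 + 7*x^2 - 5*x - 75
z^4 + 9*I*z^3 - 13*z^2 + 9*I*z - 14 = (z - I)*(z + I)*(z + 2*I)*(z + 7*I)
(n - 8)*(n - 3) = n^2 - 11*n + 24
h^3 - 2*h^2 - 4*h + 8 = (h - 2)^2*(h + 2)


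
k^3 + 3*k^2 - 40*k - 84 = (k - 6)*(k + 2)*(k + 7)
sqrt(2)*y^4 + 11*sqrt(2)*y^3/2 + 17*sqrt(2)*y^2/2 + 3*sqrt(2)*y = y*(y + 2)*(y + 3)*(sqrt(2)*y + sqrt(2)/2)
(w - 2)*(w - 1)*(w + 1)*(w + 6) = w^4 + 4*w^3 - 13*w^2 - 4*w + 12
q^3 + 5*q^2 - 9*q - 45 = (q - 3)*(q + 3)*(q + 5)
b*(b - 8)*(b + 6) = b^3 - 2*b^2 - 48*b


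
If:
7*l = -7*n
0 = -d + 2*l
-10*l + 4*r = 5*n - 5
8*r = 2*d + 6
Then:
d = 16/3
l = 8/3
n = -8/3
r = 25/12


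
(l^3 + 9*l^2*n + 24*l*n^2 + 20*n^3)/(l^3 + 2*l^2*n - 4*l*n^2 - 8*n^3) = (l + 5*n)/(l - 2*n)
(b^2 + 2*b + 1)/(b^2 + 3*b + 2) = (b + 1)/(b + 2)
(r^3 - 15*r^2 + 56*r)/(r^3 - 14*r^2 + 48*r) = (r - 7)/(r - 6)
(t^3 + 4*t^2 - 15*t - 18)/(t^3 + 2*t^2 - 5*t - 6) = (t^2 + 3*t - 18)/(t^2 + t - 6)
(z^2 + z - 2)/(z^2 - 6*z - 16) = (z - 1)/(z - 8)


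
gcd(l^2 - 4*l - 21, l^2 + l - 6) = l + 3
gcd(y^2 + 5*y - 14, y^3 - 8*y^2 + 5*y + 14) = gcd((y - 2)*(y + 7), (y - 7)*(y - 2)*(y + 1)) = y - 2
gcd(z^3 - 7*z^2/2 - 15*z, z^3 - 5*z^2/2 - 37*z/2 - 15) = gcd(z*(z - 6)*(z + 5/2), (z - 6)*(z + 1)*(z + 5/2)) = z^2 - 7*z/2 - 15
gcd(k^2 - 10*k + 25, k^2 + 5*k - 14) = 1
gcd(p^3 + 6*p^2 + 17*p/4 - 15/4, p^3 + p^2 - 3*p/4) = p^2 + p - 3/4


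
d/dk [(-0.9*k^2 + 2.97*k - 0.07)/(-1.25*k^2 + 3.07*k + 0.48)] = (0.9495*k^2 - 1.039*k + 1.6405)/(1.5625*k^4 - 7.675*k^3 + 8.2249*k^2 + 2.9472*k + 0.2304)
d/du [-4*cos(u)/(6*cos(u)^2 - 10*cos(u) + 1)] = 4*(1 - 6*cos(u)^2)*sin(u)/(6*sin(u)^2 + 10*cos(u) - 7)^2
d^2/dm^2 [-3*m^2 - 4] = -6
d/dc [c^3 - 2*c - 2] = 3*c^2 - 2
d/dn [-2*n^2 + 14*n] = 14 - 4*n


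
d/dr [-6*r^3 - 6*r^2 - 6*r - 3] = -18*r^2 - 12*r - 6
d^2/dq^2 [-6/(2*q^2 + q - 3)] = 12*(4*q^2 + 2*q - (4*q + 1)^2 - 6)/(2*q^2 + q - 3)^3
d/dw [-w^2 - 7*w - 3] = -2*w - 7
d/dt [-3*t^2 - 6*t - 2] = -6*t - 6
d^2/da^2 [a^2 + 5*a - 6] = 2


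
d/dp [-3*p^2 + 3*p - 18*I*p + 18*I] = -6*p + 3 - 18*I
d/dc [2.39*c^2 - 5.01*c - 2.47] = 4.78*c - 5.01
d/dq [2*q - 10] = 2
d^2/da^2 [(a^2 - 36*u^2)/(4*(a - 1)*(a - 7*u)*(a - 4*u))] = (-2*a*(a - 1)^2*(a - 7*u)^2*(a - 4*u) - 2*a*(a - 1)^2*(a - 7*u)*(a - 4*u)^2 - 2*a*(a - 1)*(a - 7*u)^2*(a - 4*u)^2 + (a - 1)^2*(a - 7*u)^2*(a - 4*u)^2 + (a - 1)^2*(a - 7*u)^2*(a^2 - 36*u^2) + (a - 1)^2*(a - 7*u)*(a - 4*u)*(a^2 - 36*u^2) + (a - 1)^2*(a - 4*u)^2*(a^2 - 36*u^2) + (a - 1)*(a - 7*u)^2*(a - 4*u)*(a^2 - 36*u^2) + (a - 1)*(a - 7*u)*(a - 4*u)^2*(a^2 - 36*u^2) + (a - 7*u)^2*(a - 4*u)^2*(a^2 - 36*u^2))/(2*(a - 1)^3*(a - 7*u)^3*(a - 4*u)^3)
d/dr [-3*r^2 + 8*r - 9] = 8 - 6*r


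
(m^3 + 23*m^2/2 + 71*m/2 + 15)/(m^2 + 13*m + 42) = (2*m^2 + 11*m + 5)/(2*(m + 7))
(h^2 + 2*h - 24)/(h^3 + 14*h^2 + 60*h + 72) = (h - 4)/(h^2 + 8*h + 12)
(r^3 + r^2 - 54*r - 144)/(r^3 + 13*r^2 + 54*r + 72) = (r - 8)/(r + 4)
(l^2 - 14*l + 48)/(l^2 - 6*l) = (l - 8)/l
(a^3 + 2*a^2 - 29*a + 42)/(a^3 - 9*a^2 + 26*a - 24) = (a + 7)/(a - 4)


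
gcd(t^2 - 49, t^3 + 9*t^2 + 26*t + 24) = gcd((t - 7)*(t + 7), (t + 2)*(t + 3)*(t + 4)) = 1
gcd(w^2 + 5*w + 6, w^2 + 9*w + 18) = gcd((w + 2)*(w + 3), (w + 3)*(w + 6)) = w + 3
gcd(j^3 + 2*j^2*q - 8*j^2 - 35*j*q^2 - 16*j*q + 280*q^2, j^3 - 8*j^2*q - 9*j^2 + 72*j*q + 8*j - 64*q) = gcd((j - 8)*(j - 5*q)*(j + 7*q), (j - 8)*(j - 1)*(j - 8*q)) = j - 8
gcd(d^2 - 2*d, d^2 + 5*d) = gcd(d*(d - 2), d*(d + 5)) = d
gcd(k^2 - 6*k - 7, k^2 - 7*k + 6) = 1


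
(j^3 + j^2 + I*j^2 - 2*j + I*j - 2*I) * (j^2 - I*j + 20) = j^5 + j^4 + 19*j^3 + 21*j^2 + 20*I*j^2 - 42*j + 20*I*j - 40*I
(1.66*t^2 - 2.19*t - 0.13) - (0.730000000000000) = 1.66*t^2 - 2.19*t - 0.86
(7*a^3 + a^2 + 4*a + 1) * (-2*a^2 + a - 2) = -14*a^5 + 5*a^4 - 21*a^3 - 7*a - 2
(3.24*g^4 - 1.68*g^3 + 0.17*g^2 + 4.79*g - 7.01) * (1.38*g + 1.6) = 4.4712*g^5 + 2.8656*g^4 - 2.4534*g^3 + 6.8822*g^2 - 2.0098*g - 11.216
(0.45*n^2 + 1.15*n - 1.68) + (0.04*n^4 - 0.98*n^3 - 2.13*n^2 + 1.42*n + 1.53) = 0.04*n^4 - 0.98*n^3 - 1.68*n^2 + 2.57*n - 0.15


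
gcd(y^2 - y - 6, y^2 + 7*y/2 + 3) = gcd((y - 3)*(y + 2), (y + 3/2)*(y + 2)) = y + 2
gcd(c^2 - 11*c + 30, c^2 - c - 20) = c - 5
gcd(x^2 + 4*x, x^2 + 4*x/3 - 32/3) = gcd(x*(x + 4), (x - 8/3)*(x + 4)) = x + 4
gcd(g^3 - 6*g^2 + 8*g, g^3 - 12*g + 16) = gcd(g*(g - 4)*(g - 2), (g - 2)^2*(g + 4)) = g - 2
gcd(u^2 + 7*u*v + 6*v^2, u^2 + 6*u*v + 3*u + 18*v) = u + 6*v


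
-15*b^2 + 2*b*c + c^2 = (-3*b + c)*(5*b + c)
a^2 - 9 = (a - 3)*(a + 3)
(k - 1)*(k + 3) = k^2 + 2*k - 3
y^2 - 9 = (y - 3)*(y + 3)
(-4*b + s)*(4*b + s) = -16*b^2 + s^2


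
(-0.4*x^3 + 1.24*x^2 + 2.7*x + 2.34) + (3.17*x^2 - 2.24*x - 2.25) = -0.4*x^3 + 4.41*x^2 + 0.46*x + 0.0899999999999999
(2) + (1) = 3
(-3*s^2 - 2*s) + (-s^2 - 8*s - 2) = -4*s^2 - 10*s - 2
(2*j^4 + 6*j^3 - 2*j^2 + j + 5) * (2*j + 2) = 4*j^5 + 16*j^4 + 8*j^3 - 2*j^2 + 12*j + 10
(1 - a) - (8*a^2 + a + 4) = -8*a^2 - 2*a - 3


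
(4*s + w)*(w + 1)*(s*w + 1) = 4*s^2*w^2 + 4*s^2*w + s*w^3 + s*w^2 + 4*s*w + 4*s + w^2 + w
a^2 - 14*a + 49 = (a - 7)^2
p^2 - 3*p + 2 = (p - 2)*(p - 1)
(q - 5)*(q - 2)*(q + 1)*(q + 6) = q^4 - 33*q^2 + 28*q + 60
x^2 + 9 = (x - 3*I)*(x + 3*I)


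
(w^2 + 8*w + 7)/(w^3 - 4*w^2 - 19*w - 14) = (w + 7)/(w^2 - 5*w - 14)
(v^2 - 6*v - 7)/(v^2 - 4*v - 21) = (v + 1)/(v + 3)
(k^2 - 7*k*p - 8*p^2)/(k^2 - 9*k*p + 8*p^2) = (-k - p)/(-k + p)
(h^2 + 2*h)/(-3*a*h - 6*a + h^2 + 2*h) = -h/(3*a - h)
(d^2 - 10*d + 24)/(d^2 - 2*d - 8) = (d - 6)/(d + 2)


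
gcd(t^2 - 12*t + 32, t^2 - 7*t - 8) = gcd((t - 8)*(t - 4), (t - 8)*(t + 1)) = t - 8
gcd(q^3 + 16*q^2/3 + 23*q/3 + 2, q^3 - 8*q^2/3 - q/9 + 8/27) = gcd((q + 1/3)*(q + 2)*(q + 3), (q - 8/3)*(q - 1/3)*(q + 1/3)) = q + 1/3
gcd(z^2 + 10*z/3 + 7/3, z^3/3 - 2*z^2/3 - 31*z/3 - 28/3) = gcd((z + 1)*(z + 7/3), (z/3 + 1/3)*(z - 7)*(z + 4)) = z + 1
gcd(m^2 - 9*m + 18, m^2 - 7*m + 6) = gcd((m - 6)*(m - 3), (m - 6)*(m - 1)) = m - 6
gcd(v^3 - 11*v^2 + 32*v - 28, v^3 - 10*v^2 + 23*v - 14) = v^2 - 9*v + 14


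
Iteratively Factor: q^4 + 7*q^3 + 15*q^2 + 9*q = (q + 3)*(q^3 + 4*q^2 + 3*q) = (q + 3)^2*(q^2 + q) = q*(q + 3)^2*(q + 1)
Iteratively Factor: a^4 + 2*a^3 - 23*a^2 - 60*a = (a + 3)*(a^3 - a^2 - 20*a) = a*(a + 3)*(a^2 - a - 20) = a*(a + 3)*(a + 4)*(a - 5)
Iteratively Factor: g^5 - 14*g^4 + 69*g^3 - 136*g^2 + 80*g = (g - 1)*(g^4 - 13*g^3 + 56*g^2 - 80*g) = (g - 5)*(g - 1)*(g^3 - 8*g^2 + 16*g) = g*(g - 5)*(g - 1)*(g^2 - 8*g + 16) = g*(g - 5)*(g - 4)*(g - 1)*(g - 4)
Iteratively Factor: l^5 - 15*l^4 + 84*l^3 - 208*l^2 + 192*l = (l - 4)*(l^4 - 11*l^3 + 40*l^2 - 48*l) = (l - 4)*(l - 3)*(l^3 - 8*l^2 + 16*l) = l*(l - 4)*(l - 3)*(l^2 - 8*l + 16) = l*(l - 4)^2*(l - 3)*(l - 4)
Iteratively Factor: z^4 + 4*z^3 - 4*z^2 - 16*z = (z + 4)*(z^3 - 4*z) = z*(z + 4)*(z^2 - 4) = z*(z - 2)*(z + 4)*(z + 2)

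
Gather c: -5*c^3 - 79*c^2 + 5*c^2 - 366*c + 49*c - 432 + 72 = -5*c^3 - 74*c^2 - 317*c - 360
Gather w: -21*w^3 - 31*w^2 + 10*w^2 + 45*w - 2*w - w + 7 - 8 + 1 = -21*w^3 - 21*w^2 + 42*w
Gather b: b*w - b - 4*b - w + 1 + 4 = b*(w - 5) - w + 5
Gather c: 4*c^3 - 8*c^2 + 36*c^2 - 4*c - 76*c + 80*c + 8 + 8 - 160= 4*c^3 + 28*c^2 - 144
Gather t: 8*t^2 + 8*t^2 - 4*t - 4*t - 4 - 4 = 16*t^2 - 8*t - 8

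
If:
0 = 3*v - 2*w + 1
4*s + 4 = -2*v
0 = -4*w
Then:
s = -5/6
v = -1/3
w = 0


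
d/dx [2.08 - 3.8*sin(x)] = -3.8*cos(x)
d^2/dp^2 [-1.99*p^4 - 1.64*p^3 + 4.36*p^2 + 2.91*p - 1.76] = -23.88*p^2 - 9.84*p + 8.72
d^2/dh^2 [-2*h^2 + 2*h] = -4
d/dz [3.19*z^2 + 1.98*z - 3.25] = 6.38*z + 1.98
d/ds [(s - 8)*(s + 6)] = 2*s - 2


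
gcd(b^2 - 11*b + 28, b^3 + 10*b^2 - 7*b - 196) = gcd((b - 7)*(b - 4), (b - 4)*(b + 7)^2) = b - 4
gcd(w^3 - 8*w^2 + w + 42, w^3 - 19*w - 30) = w + 2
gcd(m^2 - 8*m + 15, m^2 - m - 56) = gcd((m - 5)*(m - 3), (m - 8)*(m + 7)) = 1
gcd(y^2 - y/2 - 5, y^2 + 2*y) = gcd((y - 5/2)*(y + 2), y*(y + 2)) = y + 2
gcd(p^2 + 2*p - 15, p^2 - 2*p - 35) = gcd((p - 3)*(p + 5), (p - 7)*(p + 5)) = p + 5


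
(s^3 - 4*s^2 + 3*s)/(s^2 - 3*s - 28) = s*(-s^2 + 4*s - 3)/(-s^2 + 3*s + 28)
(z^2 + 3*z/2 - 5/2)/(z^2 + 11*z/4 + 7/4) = 2*(2*z^2 + 3*z - 5)/(4*z^2 + 11*z + 7)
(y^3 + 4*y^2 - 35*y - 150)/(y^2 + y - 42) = (y^2 + 10*y + 25)/(y + 7)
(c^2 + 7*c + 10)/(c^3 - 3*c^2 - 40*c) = (c + 2)/(c*(c - 8))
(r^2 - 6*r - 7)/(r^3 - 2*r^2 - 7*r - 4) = (r - 7)/(r^2 - 3*r - 4)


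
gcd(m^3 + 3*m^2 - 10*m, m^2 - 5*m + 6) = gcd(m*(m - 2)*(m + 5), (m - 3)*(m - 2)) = m - 2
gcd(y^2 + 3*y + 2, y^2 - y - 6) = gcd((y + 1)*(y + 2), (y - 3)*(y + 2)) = y + 2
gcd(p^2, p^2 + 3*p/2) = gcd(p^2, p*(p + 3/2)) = p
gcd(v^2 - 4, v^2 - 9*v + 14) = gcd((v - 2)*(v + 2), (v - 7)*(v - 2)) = v - 2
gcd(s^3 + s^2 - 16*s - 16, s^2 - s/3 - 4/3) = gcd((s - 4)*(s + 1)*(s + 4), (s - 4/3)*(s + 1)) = s + 1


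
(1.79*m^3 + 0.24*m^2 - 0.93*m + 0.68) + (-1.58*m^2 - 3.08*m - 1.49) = 1.79*m^3 - 1.34*m^2 - 4.01*m - 0.81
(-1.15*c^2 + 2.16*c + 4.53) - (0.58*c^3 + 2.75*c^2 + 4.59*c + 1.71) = -0.58*c^3 - 3.9*c^2 - 2.43*c + 2.82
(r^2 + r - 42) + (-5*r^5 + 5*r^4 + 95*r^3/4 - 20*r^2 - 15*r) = -5*r^5 + 5*r^4 + 95*r^3/4 - 19*r^2 - 14*r - 42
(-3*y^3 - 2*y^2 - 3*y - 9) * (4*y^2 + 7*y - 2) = -12*y^5 - 29*y^4 - 20*y^3 - 53*y^2 - 57*y + 18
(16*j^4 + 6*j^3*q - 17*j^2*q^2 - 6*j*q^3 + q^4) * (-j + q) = -16*j^5 + 10*j^4*q + 23*j^3*q^2 - 11*j^2*q^3 - 7*j*q^4 + q^5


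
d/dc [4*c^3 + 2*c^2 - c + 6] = 12*c^2 + 4*c - 1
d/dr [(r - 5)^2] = 2*r - 10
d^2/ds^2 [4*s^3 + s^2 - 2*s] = 24*s + 2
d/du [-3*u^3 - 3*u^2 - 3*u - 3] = -9*u^2 - 6*u - 3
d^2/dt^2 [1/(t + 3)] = 2/(t + 3)^3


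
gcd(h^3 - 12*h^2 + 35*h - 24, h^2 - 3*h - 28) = 1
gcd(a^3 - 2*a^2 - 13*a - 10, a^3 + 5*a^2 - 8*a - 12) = a + 1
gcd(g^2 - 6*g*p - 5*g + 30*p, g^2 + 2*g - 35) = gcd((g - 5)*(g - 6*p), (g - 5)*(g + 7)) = g - 5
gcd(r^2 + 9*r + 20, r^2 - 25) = r + 5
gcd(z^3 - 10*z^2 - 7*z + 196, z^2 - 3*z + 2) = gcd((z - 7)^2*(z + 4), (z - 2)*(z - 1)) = 1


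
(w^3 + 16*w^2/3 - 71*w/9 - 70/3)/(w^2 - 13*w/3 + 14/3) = (w^2 + 23*w/3 + 10)/(w - 2)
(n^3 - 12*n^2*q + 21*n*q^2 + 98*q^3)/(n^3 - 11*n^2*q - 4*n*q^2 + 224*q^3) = (-n^2 + 5*n*q + 14*q^2)/(-n^2 + 4*n*q + 32*q^2)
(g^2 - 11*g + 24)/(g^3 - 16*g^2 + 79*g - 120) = 1/(g - 5)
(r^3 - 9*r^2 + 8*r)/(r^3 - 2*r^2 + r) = (r - 8)/(r - 1)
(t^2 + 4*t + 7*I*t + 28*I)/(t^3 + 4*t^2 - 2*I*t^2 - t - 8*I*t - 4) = (t + 7*I)/(t^2 - 2*I*t - 1)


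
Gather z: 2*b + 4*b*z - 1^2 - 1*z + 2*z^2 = 2*b + 2*z^2 + z*(4*b - 1) - 1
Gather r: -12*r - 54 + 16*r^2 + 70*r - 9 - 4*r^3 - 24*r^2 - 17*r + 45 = -4*r^3 - 8*r^2 + 41*r - 18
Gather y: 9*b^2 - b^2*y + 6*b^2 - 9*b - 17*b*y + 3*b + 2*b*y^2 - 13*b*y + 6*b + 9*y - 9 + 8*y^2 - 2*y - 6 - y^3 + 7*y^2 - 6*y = 15*b^2 - y^3 + y^2*(2*b + 15) + y*(-b^2 - 30*b + 1) - 15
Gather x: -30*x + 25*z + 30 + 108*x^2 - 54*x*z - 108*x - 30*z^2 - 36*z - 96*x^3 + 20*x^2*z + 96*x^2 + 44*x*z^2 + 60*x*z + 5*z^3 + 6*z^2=-96*x^3 + x^2*(20*z + 204) + x*(44*z^2 + 6*z - 138) + 5*z^3 - 24*z^2 - 11*z + 30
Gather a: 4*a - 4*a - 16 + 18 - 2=0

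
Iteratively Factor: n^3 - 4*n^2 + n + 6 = (n - 2)*(n^2 - 2*n - 3) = (n - 3)*(n - 2)*(n + 1)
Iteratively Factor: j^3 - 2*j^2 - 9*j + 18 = (j + 3)*(j^2 - 5*j + 6) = (j - 3)*(j + 3)*(j - 2)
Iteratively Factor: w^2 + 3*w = (w + 3)*(w)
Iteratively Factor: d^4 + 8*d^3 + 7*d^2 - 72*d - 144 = (d - 3)*(d^3 + 11*d^2 + 40*d + 48) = (d - 3)*(d + 4)*(d^2 + 7*d + 12) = (d - 3)*(d + 3)*(d + 4)*(d + 4)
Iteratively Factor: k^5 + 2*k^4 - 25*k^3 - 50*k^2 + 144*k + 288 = (k - 3)*(k^4 + 5*k^3 - 10*k^2 - 80*k - 96) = (k - 3)*(k + 4)*(k^3 + k^2 - 14*k - 24) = (k - 3)*(k + 3)*(k + 4)*(k^2 - 2*k - 8) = (k - 3)*(k + 2)*(k + 3)*(k + 4)*(k - 4)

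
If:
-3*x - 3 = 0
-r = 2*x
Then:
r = 2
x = -1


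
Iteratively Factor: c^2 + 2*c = (c + 2)*(c)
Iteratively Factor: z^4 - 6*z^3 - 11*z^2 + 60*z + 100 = (z - 5)*(z^3 - z^2 - 16*z - 20) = (z - 5)*(z + 2)*(z^2 - 3*z - 10) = (z - 5)^2*(z + 2)*(z + 2)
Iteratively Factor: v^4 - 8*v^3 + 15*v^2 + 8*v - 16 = (v - 4)*(v^3 - 4*v^2 - v + 4) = (v - 4)*(v - 1)*(v^2 - 3*v - 4) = (v - 4)^2*(v - 1)*(v + 1)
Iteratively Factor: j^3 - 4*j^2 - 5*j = (j - 5)*(j^2 + j) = j*(j - 5)*(j + 1)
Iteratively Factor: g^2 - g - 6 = (g + 2)*(g - 3)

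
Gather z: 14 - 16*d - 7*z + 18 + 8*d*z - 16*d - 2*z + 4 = -32*d + z*(8*d - 9) + 36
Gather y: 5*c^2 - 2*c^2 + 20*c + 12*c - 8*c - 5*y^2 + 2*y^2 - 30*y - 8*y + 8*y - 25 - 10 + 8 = 3*c^2 + 24*c - 3*y^2 - 30*y - 27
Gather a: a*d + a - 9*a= a*(d - 8)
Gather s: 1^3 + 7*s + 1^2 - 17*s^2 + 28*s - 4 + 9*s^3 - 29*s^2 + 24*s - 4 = 9*s^3 - 46*s^2 + 59*s - 6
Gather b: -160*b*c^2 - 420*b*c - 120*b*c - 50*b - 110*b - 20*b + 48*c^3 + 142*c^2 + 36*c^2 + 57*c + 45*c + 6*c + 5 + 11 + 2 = b*(-160*c^2 - 540*c - 180) + 48*c^3 + 178*c^2 + 108*c + 18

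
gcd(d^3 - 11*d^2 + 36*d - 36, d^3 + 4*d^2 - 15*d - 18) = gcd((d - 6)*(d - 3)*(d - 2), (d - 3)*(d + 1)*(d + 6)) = d - 3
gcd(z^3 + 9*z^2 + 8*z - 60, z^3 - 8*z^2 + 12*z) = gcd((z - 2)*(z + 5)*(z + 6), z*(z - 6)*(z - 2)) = z - 2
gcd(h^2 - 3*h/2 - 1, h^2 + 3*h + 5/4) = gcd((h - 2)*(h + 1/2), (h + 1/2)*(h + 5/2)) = h + 1/2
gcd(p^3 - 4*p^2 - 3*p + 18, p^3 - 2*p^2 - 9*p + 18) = p - 3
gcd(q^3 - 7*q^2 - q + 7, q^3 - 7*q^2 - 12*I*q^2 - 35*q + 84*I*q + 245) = q - 7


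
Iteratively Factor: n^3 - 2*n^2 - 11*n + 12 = (n - 1)*(n^2 - n - 12) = (n - 4)*(n - 1)*(n + 3)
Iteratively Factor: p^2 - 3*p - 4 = (p - 4)*(p + 1)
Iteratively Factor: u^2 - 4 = (u + 2)*(u - 2)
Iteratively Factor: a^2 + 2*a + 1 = (a + 1)*(a + 1)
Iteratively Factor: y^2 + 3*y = (y + 3)*(y)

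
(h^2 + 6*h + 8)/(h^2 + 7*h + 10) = (h + 4)/(h + 5)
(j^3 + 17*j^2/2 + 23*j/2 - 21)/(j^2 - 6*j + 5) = (j^2 + 19*j/2 + 21)/(j - 5)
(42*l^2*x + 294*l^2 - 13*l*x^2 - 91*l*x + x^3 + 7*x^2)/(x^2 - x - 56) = (42*l^2 - 13*l*x + x^2)/(x - 8)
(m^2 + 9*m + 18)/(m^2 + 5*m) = (m^2 + 9*m + 18)/(m*(m + 5))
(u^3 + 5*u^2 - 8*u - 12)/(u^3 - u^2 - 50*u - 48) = (u - 2)/(u - 8)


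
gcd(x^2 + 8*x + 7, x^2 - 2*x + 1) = 1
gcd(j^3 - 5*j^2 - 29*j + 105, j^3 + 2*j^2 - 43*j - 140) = j^2 - 2*j - 35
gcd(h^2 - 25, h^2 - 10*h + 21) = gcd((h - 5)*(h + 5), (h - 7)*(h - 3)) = 1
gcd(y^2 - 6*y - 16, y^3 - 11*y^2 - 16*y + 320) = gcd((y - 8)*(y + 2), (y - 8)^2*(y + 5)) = y - 8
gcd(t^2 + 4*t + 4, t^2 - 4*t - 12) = t + 2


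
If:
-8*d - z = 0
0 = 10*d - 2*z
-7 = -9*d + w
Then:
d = 0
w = -7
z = 0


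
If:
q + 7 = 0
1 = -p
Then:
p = -1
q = -7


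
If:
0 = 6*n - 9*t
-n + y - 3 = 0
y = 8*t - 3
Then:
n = 18/13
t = 12/13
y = 57/13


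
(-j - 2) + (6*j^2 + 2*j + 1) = 6*j^2 + j - 1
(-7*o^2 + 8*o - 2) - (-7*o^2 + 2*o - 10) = 6*o + 8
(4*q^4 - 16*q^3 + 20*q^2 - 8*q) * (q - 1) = 4*q^5 - 20*q^4 + 36*q^3 - 28*q^2 + 8*q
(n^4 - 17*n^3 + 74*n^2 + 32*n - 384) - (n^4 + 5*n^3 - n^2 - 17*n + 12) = -22*n^3 + 75*n^2 + 49*n - 396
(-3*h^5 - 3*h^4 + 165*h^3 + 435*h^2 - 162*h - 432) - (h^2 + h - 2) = -3*h^5 - 3*h^4 + 165*h^3 + 434*h^2 - 163*h - 430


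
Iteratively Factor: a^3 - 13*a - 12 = (a + 3)*(a^2 - 3*a - 4) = (a + 1)*(a + 3)*(a - 4)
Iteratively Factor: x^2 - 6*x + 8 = (x - 4)*(x - 2)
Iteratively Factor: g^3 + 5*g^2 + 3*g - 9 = (g + 3)*(g^2 + 2*g - 3) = (g - 1)*(g + 3)*(g + 3)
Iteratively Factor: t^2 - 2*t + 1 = (t - 1)*(t - 1)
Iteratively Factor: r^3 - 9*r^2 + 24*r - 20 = (r - 2)*(r^2 - 7*r + 10) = (r - 5)*(r - 2)*(r - 2)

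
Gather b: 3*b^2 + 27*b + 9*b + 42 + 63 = 3*b^2 + 36*b + 105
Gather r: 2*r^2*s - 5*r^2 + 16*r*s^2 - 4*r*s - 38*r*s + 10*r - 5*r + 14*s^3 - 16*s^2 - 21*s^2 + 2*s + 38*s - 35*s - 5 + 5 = r^2*(2*s - 5) + r*(16*s^2 - 42*s + 5) + 14*s^3 - 37*s^2 + 5*s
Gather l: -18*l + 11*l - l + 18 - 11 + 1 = 8 - 8*l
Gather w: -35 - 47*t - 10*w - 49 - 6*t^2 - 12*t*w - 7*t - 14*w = -6*t^2 - 54*t + w*(-12*t - 24) - 84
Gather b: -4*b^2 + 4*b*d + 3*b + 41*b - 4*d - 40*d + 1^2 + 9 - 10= -4*b^2 + b*(4*d + 44) - 44*d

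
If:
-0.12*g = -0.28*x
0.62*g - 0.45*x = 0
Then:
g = 0.00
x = 0.00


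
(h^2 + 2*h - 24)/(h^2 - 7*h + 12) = (h + 6)/(h - 3)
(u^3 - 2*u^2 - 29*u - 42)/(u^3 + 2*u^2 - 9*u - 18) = (u - 7)/(u - 3)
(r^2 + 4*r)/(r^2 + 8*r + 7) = r*(r + 4)/(r^2 + 8*r + 7)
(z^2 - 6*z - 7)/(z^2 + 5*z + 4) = (z - 7)/(z + 4)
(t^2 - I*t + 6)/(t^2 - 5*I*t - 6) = (t + 2*I)/(t - 2*I)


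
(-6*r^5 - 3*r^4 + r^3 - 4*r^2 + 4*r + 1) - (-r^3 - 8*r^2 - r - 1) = -6*r^5 - 3*r^4 + 2*r^3 + 4*r^2 + 5*r + 2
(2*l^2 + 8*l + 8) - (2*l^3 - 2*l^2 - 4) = -2*l^3 + 4*l^2 + 8*l + 12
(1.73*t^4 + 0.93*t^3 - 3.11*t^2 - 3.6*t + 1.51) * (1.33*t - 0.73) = 2.3009*t^5 - 0.0259999999999998*t^4 - 4.8152*t^3 - 2.5177*t^2 + 4.6363*t - 1.1023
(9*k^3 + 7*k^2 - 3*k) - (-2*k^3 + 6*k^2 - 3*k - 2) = 11*k^3 + k^2 + 2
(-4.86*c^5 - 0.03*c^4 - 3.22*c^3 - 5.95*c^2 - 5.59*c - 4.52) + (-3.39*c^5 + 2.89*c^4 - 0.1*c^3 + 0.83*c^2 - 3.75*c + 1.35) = -8.25*c^5 + 2.86*c^4 - 3.32*c^3 - 5.12*c^2 - 9.34*c - 3.17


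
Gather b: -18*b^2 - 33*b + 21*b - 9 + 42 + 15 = -18*b^2 - 12*b + 48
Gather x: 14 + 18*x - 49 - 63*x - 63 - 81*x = -126*x - 98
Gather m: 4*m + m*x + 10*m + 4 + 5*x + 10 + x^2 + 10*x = m*(x + 14) + x^2 + 15*x + 14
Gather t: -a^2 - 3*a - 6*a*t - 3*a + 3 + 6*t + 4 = -a^2 - 6*a + t*(6 - 6*a) + 7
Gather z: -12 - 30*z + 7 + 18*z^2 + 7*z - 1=18*z^2 - 23*z - 6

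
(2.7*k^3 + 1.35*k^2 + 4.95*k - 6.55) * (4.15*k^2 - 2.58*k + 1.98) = 11.205*k^5 - 1.3635*k^4 + 22.4055*k^3 - 37.2805*k^2 + 26.7*k - 12.969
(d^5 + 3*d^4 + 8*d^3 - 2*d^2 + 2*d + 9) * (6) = 6*d^5 + 18*d^4 + 48*d^3 - 12*d^2 + 12*d + 54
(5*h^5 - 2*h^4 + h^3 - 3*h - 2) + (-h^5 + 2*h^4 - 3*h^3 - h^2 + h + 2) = 4*h^5 - 2*h^3 - h^2 - 2*h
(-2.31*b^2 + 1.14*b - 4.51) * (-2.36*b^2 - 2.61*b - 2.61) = 5.4516*b^4 + 3.3387*b^3 + 13.6973*b^2 + 8.7957*b + 11.7711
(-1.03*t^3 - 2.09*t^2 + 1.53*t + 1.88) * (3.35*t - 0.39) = -3.4505*t^4 - 6.5998*t^3 + 5.9406*t^2 + 5.7013*t - 0.7332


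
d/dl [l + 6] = 1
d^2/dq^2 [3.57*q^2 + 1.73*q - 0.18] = 7.14000000000000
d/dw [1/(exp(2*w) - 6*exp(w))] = 2*(3 - exp(w))*exp(-w)/(exp(w) - 6)^2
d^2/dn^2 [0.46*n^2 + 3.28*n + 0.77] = 0.920000000000000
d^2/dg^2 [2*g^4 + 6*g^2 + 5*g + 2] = 24*g^2 + 12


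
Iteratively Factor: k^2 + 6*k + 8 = (k + 2)*(k + 4)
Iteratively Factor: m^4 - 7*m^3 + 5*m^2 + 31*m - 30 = (m - 3)*(m^3 - 4*m^2 - 7*m + 10) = (m - 5)*(m - 3)*(m^2 + m - 2) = (m - 5)*(m - 3)*(m - 1)*(m + 2)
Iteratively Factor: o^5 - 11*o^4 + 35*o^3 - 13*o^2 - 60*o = (o - 5)*(o^4 - 6*o^3 + 5*o^2 + 12*o) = (o - 5)*(o - 3)*(o^3 - 3*o^2 - 4*o) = o*(o - 5)*(o - 3)*(o^2 - 3*o - 4) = o*(o - 5)*(o - 4)*(o - 3)*(o + 1)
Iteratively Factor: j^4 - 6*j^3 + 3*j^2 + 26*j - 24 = (j - 4)*(j^3 - 2*j^2 - 5*j + 6) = (j - 4)*(j - 3)*(j^2 + j - 2) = (j - 4)*(j - 3)*(j - 1)*(j + 2)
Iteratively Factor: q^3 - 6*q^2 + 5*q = (q - 5)*(q^2 - q) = (q - 5)*(q - 1)*(q)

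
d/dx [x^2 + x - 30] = 2*x + 1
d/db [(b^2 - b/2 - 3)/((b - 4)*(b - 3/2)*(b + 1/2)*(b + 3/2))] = 8*(-4*b^3 + 22*b^2 - 40*b + 19)/(16*b^6 - 160*b^5 + 504*b^4 - 424*b^3 - 311*b^2 + 312*b + 144)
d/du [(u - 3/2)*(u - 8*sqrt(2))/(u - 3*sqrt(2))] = (u^2 - 6*sqrt(2)*u - 15*sqrt(2)/2 + 48)/(u^2 - 6*sqrt(2)*u + 18)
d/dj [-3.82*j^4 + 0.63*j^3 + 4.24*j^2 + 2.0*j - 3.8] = -15.28*j^3 + 1.89*j^2 + 8.48*j + 2.0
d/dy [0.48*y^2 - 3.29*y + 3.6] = 0.96*y - 3.29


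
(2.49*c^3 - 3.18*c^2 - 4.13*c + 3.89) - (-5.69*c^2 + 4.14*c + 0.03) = 2.49*c^3 + 2.51*c^2 - 8.27*c + 3.86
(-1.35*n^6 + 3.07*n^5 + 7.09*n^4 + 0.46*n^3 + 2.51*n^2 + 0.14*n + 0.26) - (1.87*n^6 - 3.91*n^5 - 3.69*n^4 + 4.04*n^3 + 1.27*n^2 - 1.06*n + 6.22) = -3.22*n^6 + 6.98*n^5 + 10.78*n^4 - 3.58*n^3 + 1.24*n^2 + 1.2*n - 5.96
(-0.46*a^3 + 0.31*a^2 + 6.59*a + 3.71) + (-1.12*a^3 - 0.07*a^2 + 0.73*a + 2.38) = -1.58*a^3 + 0.24*a^2 + 7.32*a + 6.09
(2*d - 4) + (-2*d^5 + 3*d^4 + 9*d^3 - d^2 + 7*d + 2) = -2*d^5 + 3*d^4 + 9*d^3 - d^2 + 9*d - 2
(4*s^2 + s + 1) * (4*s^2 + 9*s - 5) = 16*s^4 + 40*s^3 - 7*s^2 + 4*s - 5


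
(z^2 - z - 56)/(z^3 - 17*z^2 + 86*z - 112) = (z + 7)/(z^2 - 9*z + 14)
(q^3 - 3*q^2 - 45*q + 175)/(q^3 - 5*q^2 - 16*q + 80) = (q^2 + 2*q - 35)/(q^2 - 16)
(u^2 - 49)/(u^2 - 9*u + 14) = (u + 7)/(u - 2)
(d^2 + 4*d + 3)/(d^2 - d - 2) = (d + 3)/(d - 2)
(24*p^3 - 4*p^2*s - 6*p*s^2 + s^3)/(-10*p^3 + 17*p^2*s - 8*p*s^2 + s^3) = (-12*p^2 - 4*p*s + s^2)/(5*p^2 - 6*p*s + s^2)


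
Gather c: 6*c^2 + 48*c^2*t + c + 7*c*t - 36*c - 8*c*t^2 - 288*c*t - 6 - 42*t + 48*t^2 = c^2*(48*t + 6) + c*(-8*t^2 - 281*t - 35) + 48*t^2 - 42*t - 6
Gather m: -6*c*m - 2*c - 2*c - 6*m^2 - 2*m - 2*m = -4*c - 6*m^2 + m*(-6*c - 4)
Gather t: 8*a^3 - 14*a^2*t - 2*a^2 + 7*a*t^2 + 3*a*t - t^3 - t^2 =8*a^3 - 2*a^2 - t^3 + t^2*(7*a - 1) + t*(-14*a^2 + 3*a)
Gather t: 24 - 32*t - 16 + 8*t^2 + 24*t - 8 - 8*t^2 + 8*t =0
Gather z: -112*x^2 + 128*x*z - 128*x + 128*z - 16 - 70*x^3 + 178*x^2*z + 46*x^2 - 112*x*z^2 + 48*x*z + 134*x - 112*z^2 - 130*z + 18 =-70*x^3 - 66*x^2 + 6*x + z^2*(-112*x - 112) + z*(178*x^2 + 176*x - 2) + 2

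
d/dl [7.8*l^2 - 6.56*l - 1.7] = 15.6*l - 6.56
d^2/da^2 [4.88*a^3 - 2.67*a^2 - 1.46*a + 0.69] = 29.28*a - 5.34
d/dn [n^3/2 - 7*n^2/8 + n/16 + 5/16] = 3*n^2/2 - 7*n/4 + 1/16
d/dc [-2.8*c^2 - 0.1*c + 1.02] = -5.6*c - 0.1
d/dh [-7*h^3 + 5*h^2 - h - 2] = -21*h^2 + 10*h - 1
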